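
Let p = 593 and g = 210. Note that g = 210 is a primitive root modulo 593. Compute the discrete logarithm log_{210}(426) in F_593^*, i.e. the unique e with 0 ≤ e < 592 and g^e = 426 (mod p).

41

Baby-step giant-step with m = ceil(sqrt(592)) = 25.
Baby table (210^j mod 593 for j=0..24):
  0:1  1:210  2:218  3:119  4:84  5:443  6:522  7:508
  8:533  9:446  10:559  11:569  12:297  13:105  14:109  15:356
  16:42  17:518  18:261  19:254  20:563  21:223  22:576  23:581
  24:445
Giant step factor: 210^(-25) ≡ 401 (mod 593).
Scan 426·401^i mod 593 for i = 0, 1, …:
  i=0: 426   i=1: 42
Match at i=1, j=16: e = 1·25 + 16 = 41.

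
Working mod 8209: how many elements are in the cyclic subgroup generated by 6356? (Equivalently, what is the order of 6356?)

57

The order of 6356 must divide p − 1 = 8208 = 2^4 · 3^3 · 19.
Divisors: 1, 2, 3, 4, 6, 8, 9, 12, 16, 18, 19, 24, 27, 36, 38, 48, 54, 57, 72, 76, 108, 114, 144, 152, 171, 216, 228, 304, 342, 432, 456, 513, 684, 912, 1026, 1368, 2052, 2736, 4104, 8208.
Check each in increasing order: 6356^1 ≡ 6356;  6356^2 ≡ 2247;  6356^3 ≡ 6481;  6356^4 ≡ 474;  6356^6 ≡ 6117;  6356^8 ≡ 3033;  6356^9 ≡ 3016;  6356^12 ≡ 1067;  6356^16 ≡ 5009;  6356^18 ≡ 684;  6356^19 ≡ 4943;  6356^24 ≡ 5647;  6356^27 ≡ 2485;  6356^36 ≡ 8152;  6356^38 ≡ 3265;  6356^48 ≡ 4853;  6356^54 ≡ 2057;  6356^57 ≡ 1.
Smallest exponent giving 1 is 57.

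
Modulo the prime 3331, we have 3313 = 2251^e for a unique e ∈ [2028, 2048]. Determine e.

2038

Compute 2251^2028 mod 3331 = 453, then multiply by 2251 repeatedly:
  2251^2028=453  2251^2029=417  2251^2030=2656  2251^2031=2842  2251^2032=1822
  2251^2033=861  2251^2034=2800  2251^2035=548  2251^2036=1078  2251^2037=1610
  2251^2038=3313
Found 3313 at exponent 2038.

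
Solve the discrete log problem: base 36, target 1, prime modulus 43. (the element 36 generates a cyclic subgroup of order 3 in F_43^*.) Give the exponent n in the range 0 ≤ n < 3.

0

Successive powers of 36 modulo 43:
  36^0=1
So 36^0 ≡ 1 (mod 43), giving n = 0.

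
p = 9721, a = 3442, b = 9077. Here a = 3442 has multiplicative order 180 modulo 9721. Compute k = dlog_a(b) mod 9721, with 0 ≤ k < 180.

94

Baby-step giant-step with m = ceil(sqrt(180)) = 14.
Baby table (3442^j mod 9721 for j=0..13):
  0:1  1:3442  2:7186  3:3988  4:644  5:260  6:588  7:1928
  8:6454  9:2183  10:9274  11:7065  12:5509  13:6028
Giant step factor: 3442^(-14) ≡ 323 (mod 9721).
Scan 9077·323^i mod 9721 for i = 0, 1, …:
  i=0: 9077   i=1: 5850   i=2: 3676   i=3: 1386
  i=4: 512   i=5: 119   i=6: 9274
Match at i=6, j=10: k = 6·14 + 10 = 94.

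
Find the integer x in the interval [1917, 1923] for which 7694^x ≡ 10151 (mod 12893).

1919

Compute 7694^1917 mod 12893 = 342, then multiply by 7694 repeatedly:
  7694^1917=342  7694^1918=1176  7694^1919=10151
Found 10151 at exponent 1919.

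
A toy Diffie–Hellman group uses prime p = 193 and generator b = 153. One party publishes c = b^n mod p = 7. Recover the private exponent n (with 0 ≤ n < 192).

Baby-step giant-step with m = ceil(sqrt(192)) = 14.
Baby table (153^j mod 193 for j=0..13):
  0:1  1:153  2:56  3:76  4:48  5:10  6:179  7:174
  8:181  9:94  10:100  11:53  12:3  13:73
Giant step factor: 153^(-14) ≡ 54 (mod 193).
Scan 7·54^i mod 193 for i = 0, 1, …:
  i=0: 7   i=1: 185   i=2: 147   i=3: 25
  i=4: 192   i=5: 139   i=6: 172   i=7: 24
  i=8: 138   i=9: 118   i=10: 3
Match at i=10, j=12: n = 10·14 + 12 = 152.

152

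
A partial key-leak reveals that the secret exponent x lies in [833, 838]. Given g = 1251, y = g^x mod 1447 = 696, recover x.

Compute 1251^833 mod 1447 = 528, then multiply by 1251 repeatedly:
  1251^833=528  1251^834=696
Found 696 at exponent 834.

834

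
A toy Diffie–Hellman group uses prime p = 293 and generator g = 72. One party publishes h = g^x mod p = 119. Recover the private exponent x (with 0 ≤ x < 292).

Successive powers of 72 modulo 293:
  72^0=1  72^1=72  72^2=203  72^3=259  72^4=189  72^5=130
  72^6=277  72^7=20  72^8=268  72^9=251  72^10=199  72^11=264
  72^12=256  72^13=266  72^14=107  72^15=86  72^16=39  72^17=171
  72^18=6  72^19=139  72^20=46  72^21=89  72^22=255  72^23=194
  72^24=197  72^25=120  72^26=143  72^27=41  72^28=22  72^29=119
So 72^29 ≡ 119 (mod 293), giving x = 29.

29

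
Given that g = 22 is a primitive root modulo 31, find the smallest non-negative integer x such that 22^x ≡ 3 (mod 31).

Successive powers of 22 modulo 31:
  22^0=1  22^1=22  22^2=19  22^3=15  22^4=20  22^5=6
  22^6=8  22^7=21  22^8=28  22^9=27  22^10=5  22^11=17
  22^12=2  22^13=13  22^14=7  22^15=30  22^16=9  22^17=12
  22^18=16  22^19=11  22^20=25  22^21=23  22^22=10  22^23=3
So 22^23 ≡ 3 (mod 31), giving x = 23.

23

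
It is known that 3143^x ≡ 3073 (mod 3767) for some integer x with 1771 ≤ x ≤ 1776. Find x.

1776

Compute 3143^1771 mod 3767 = 1756, then multiply by 3143 repeatedly:
  3143^1771=1756  3143^1772=453  3143^1773=3620  3143^1774=1320  3143^1775=1293
  3143^1776=3073
Found 3073 at exponent 1776.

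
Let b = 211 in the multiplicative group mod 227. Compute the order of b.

The order of 211 must divide p − 1 = 226 = 2 · 113.
Divisors: 1, 2, 113, 226.
Check each in increasing order: 211^1 ≡ 211;  211^2 ≡ 29;  211^113 ≡ 226;  211^226 ≡ 1.
Smallest exponent giving 1 is 226.

226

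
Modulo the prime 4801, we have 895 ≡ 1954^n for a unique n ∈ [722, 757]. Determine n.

746

Compute 1954^722 mod 4801 = 2913, then multiply by 1954 repeatedly:
  1954^722=2913  1954^723=2817  1954^724=2472  1954^725=482  1954^726=832
  1954^727=2990  1954^728=4444  1954^729=3368  1954^730=3702  1954^731=3402
  1954^732=2924  1954^733=306  1954^734=2600  1954^735=942  1954^736=1885
  1954^737=923  1954^738=3167  1954^739=4630  1954^740=1936  1954^741=4557
  1954^742=3324  1954^743=4144  1954^744=2890  1954^745=1084  1954^746=895
Found 895 at exponent 746.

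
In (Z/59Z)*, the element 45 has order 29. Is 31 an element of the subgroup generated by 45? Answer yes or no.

31 ∈ ⟨45⟩ iff 31^29 ≡ 1 (mod 59), since |⟨45⟩| = 29.
31^29 mod 59 = 58.
Since 58 ≠ 1, 31 does not lie in the subgroup.

no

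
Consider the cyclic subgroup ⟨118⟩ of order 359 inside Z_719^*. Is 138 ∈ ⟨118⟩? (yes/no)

no

138 ∈ ⟨118⟩ iff 138^359 ≡ 1 (mod 719), since |⟨118⟩| = 359.
138^359 mod 719 = 718.
Since 718 ≠ 1, 138 does not lie in the subgroup.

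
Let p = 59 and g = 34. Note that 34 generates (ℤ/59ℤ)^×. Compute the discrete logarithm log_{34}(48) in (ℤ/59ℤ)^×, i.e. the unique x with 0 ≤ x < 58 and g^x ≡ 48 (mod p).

48

Baby-step giant-step with m = ceil(sqrt(58)) = 8.
Baby table (34^j mod 59 for j=0..7):
  0:1  1:34  2:35  3:10  4:45  5:55  6:41  7:37
Giant step factor: 34^(-8) ≡ 28 (mod 59).
Scan 48·28^i mod 59 for i = 0, 1, …:
  i=0: 48   i=1: 46   i=2: 49   i=3: 15
  i=4: 7   i=5: 19   i=6: 1
Match at i=6, j=0: x = 6·8 + 0 = 48.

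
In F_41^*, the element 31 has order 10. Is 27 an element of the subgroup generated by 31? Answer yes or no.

⟨31⟩ has order 10; its elements mod 41 are {1, 4, 10, 16, 18, 23, 25, 31, 37, 40}.
27 is not in this set.

no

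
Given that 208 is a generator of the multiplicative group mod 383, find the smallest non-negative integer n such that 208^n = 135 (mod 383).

27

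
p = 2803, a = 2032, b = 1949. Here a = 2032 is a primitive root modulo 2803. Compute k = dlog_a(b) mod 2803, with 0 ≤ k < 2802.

Baby-step giant-step with m = ceil(sqrt(2802)) = 53.
Baby table (2032^j mod 2803 for j=0..52):
  0:1  1:2032  2:205  3:1716  4:2783  5:1405  6:1506  7:2119
  8:400  9:2733  10:713  11:2468  12:409  13:1400  14:2558  15:1094
  16:229  17:30  18:2097  19:544  20:1026  21:2203  22:105  23:332
  24:1904  25:788  26:703  27:1769  28:1162  29:1058  30:2758  31:1059
  32:1987  33:1264  34:900  35:1244  36:2305  37:2750  38:1621  39:347
  40:1551  41:1060  42:1216  43:1469  44:2616  45:1224  46:907  47:1453
  48:937  49:747  50:1481  51:1773  52:881
Giant step factor: 2032^(-53) ≡ 2703 (mod 2803).
Scan 1949·2703^i mod 2803 for i = 0, 1, …:
  i=0: 1949   i=1: 1310   i=2: 741   i=3: 1581
  i=4: 1671   i=5: 1080   i=6: 1317   i=7: 41
  i=8: 1506
Match at i=8, j=6: k = 8·53 + 6 = 430.

430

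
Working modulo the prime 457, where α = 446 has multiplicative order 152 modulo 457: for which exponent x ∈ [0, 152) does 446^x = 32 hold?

122

Baby-step giant-step with m = ceil(sqrt(152)) = 13.
Baby table (446^j mod 457 for j=0..12):
  0:1  1:446  2:121  3:40  4:17  5:270  6:229  7:223
  8:289  9:20  10:237  11:135  12:343
Giant step factor: 446^(-13) ≡ 332 (mod 457).
Scan 32·332^i mod 457 for i = 0, 1, …:
  i=0: 32   i=1: 113   i=2: 42   i=3: 234
  i=4: 455   i=5: 250   i=6: 283   i=7: 271
  i=8: 400   i=9: 270
Match at i=9, j=5: x = 9·13 + 5 = 122.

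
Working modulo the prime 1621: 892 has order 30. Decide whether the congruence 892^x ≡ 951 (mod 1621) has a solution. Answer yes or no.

951 ∈ ⟨892⟩ iff 951^30 ≡ 1 (mod 1621), since |⟨892⟩| = 30.
951^30 mod 1621 = 102.
Since 102 ≠ 1, 951 does not lie in the subgroup.

no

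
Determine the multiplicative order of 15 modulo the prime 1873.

1872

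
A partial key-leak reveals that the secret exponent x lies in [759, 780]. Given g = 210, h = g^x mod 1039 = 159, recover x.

Compute 210^759 mod 1039 = 657, then multiply by 210 repeatedly:
  210^759=657  210^760=822  210^761=146  210^762=529  210^763=956
  210^764=233  210^765=97  210^766=629  210^767=137  210^768=717
  210^769=954  210^770=852  210^771=212  210^772=882  210^773=278
  210^774=196  210^775=639  210^776=159
Found 159 at exponent 776.

776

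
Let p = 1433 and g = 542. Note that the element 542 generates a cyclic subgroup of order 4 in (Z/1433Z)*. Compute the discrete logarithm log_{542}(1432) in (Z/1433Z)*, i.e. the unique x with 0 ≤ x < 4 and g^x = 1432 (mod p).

2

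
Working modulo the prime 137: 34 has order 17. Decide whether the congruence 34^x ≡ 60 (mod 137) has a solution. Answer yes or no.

yes

⟨34⟩ has order 17; its elements mod 137 are {1, 16, 34, 38, 50, 56, 59, 60, 72, 73, 74, 88, 115, 119, 122, 123, 133}.
60 is in this set.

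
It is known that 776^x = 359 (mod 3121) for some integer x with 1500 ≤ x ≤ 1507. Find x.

1501

Compute 776^1500 mod 3121 = 1935, then multiply by 776 repeatedly:
  776^1500=1935  776^1501=359
Found 359 at exponent 1501.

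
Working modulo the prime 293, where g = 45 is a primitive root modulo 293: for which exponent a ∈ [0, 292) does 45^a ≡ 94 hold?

Baby-step giant-step with m = ceil(sqrt(292)) = 18.
Baby table (45^j mod 293 for j=0..17):
  0:1  1:45  2:267  3:2  4:90  5:241  6:4  7:180
  8:189  9:8  10:67  11:85  12:16  13:134  14:170  15:32
  16:268  17:47
Giant step factor: 45^(-18) ≡ 87 (mod 293).
Scan 94·87^i mod 293 for i = 0, 1, …:
  i=0: 94   i=1: 267
Match at i=1, j=2: a = 1·18 + 2 = 20.

20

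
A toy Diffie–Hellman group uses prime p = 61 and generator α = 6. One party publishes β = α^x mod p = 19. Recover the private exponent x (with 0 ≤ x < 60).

38

Baby-step giant-step with m = ceil(sqrt(60)) = 8.
Baby table (6^j mod 61 for j=0..7):
  0:1  1:6  2:36  3:33  4:15  5:29  6:52  7:7
Giant step factor: 6^(-8) ≡ 16 (mod 61).
Scan 19·16^i mod 61 for i = 0, 1, …:
  i=0: 19   i=1: 60   i=2: 45   i=3: 49
  i=4: 52
Match at i=4, j=6: x = 4·8 + 6 = 38.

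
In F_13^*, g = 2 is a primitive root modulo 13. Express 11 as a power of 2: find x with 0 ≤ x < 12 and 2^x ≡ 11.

7

Successive powers of 2 modulo 13:
  2^0=1  2^1=2  2^2=4  2^3=8  2^4=3  2^5=6
  2^6=12  2^7=11
So 2^7 ≡ 11 (mod 13), giving x = 7.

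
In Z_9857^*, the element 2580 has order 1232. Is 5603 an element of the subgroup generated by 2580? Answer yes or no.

no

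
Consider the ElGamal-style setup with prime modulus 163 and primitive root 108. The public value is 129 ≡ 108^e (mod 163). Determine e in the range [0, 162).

95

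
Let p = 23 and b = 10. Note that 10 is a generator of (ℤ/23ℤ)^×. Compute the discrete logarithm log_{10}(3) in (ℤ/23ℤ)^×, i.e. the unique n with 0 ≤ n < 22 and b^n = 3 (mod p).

Successive powers of 10 modulo 23:
  10^0=1  10^1=10  10^2=8  10^3=11  10^4=18  10^5=19
  10^6=6  10^7=14  10^8=2  10^9=20  10^10=16  10^11=22
  10^12=13  10^13=15  10^14=12  10^15=5  10^16=4  10^17=17
  10^18=9  10^19=21  10^20=3
So 10^20 ≡ 3 (mod 23), giving n = 20.

20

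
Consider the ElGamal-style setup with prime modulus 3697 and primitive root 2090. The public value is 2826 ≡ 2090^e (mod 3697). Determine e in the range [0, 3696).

Baby-step giant-step with m = ceil(sqrt(3696)) = 61.
Baby table (2090^j mod 3697 for j=0..60):
  0:1  1:2090  2:1943  3:1564  4:612  5:3615  6:2379  7:3342
  8:1147  9:1574  10:3027  11:863  12:3231  13:2068  14:327  15:3182
  16:3174  17:1242  18:486  19:2762  20:1563  21:2219  22:1672  23:815
  24:2730  25:1229  26:2892  27:3382  28:3413  29:1657  30:2738  31:3161
  32:3648  33:1106  34:915  35:1001  36:3285  37:321  38:1733  39:2607
  40:2949  41:511  42:3254  43:2077  44:652  45:2184  46:2462  47:3053
  48:3445  49:1991  50:2065  51:1451  52:1050  53:2179  54:3103  55:732
  56:3019  57:2628  58:2475  59:647  60:2825
Giant step factor: 2090^(-61) ≡ 1311 (mod 3697).
Scan 2826·1311^i mod 3697 for i = 0, 1, …:
  i=0: 2826   i=1: 492   i=2: 1734   i=3: 3316
  i=4: 3301   i=5: 2121   i=6: 487   i=7: 2573
  i=8: 1539   i=9: 2764     …   i=23: 1261
  i=24: 612
Match at i=24, j=4: e = 24·61 + 4 = 1468.

1468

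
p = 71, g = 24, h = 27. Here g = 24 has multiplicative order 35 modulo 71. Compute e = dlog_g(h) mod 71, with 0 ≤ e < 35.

32

Successive powers of 24 modulo 71:
  24^0=1  24^1=24  24^2=8  24^3=50  24^4=64  24^5=45
  24^6=15  24^7=5  24^8=49  24^9=40  24^10=37  24^11=36
  24^12=12  24^13=4  24^14=25  24^15=32  24^16=58  24^17=43
  24^18=38  24^19=60  24^20=20  24^21=54  24^22=18  24^23=6
  24^24=2  24^25=48  24^26=16  24^27=29  24^28=57  24^29=19
  24^30=30  24^31=10  24^32=27
So 24^32 ≡ 27 (mod 71), giving e = 32.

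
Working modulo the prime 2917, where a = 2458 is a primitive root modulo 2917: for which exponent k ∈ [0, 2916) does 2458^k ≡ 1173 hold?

Baby-step giant-step with m = ceil(sqrt(2916)) = 54.
Baby table (2458^j mod 2917 for j=0..53):
  0:1  1:2458  2:657  3:1805  4:2850  5:1583  6:2653  7:1579
  8:1572  9:1868  10:186  11:2136  12:2605  13:275  14:2123  15:2738
  16:485  17:1994  18:692  19:325  20:2509  21:584  22:308  23:1561
  24:1083  25:1710  26:2700  27:425  28:364  29:2110  30:2871  31:695
  32:1865  33:1563  34:165  35:107  36:476  37:291  38:613  39:1582
  40:195  41:922  42:2684  43:1935  44:1520  45:2400  46:1026  47:1620
  48:255  49:2552  50:1266  51:2306  52:417  53:1119
Giant step factor: 2458^(-54) ≡ 2382 (mod 2917).
Scan 1173·2382^i mod 2917 for i = 0, 1, …:
  i=0: 1173   i=1: 2517   i=2: 1059   i=3: 2250
  i=4: 971   i=5: 2658   i=6: 1466   i=7: 363
  i=8: 1234   i=9: 1969     …   i=38: 1960
  i=39: 1520
Match at i=39, j=44: k = 39·54 + 44 = 2150.

2150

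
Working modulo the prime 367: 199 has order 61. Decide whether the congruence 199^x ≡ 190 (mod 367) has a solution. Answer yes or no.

190 ∈ ⟨199⟩ iff 190^61 ≡ 1 (mod 367), since |⟨199⟩| = 61.
190^61 mod 367 = 1.
Since 1 = 1, 190 lies in the subgroup.

yes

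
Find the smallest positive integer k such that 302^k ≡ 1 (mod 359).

The order of 302 must divide p − 1 = 358 = 2 · 179.
Divisors: 1, 2, 179, 358.
Check each in increasing order: 302^1 ≡ 302;  302^2 ≡ 18;  302^179 ≡ 1.
Smallest exponent giving 1 is 179.

179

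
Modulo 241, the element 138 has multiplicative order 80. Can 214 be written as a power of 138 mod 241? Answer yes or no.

214 ∈ ⟨138⟩ iff 214^80 ≡ 1 (mod 241), since |⟨138⟩| = 80.
214^80 mod 241 = 1.
Since 1 = 1, 214 lies in the subgroup.

yes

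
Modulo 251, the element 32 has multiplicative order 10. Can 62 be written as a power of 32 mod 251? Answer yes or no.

no

62 ∈ ⟨32⟩ iff 62^10 ≡ 1 (mod 251), since |⟨32⟩| = 10.
62^10 mod 251 = 211.
Since 211 ≠ 1, 62 does not lie in the subgroup.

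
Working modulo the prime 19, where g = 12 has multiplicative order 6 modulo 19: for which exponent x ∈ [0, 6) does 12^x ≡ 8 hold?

5

Successive powers of 12 modulo 19:
  12^0=1  12^1=12  12^2=11  12^3=18  12^4=7  12^5=8
So 12^5 ≡ 8 (mod 19), giving x = 5.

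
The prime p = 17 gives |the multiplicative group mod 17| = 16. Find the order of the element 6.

16

The order of 6 must divide p − 1 = 16 = 2^4.
Divisors: 1, 2, 4, 8, 16.
Check each in increasing order: 6^1 ≡ 6;  6^2 ≡ 2;  6^4 ≡ 4;  6^8 ≡ 16;  6^16 ≡ 1.
Smallest exponent giving 1 is 16.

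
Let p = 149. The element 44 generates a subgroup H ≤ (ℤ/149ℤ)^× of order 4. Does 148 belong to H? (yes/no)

yes

148 ∈ ⟨44⟩ iff 148^4 ≡ 1 (mod 149), since |⟨44⟩| = 4.
148^4 mod 149 = 1.
Since 1 = 1, 148 lies in the subgroup.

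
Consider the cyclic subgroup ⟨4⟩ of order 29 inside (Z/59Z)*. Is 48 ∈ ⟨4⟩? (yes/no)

yes

48 ∈ ⟨4⟩ iff 48^29 ≡ 1 (mod 59), since |⟨4⟩| = 29.
48^29 mod 59 = 1.
Since 1 = 1, 48 lies in the subgroup.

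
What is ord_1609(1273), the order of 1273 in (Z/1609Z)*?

536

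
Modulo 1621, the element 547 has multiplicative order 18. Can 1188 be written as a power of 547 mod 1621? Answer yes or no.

yes

1188 ∈ ⟨547⟩ iff 1188^18 ≡ 1 (mod 1621), since |⟨547⟩| = 18.
1188^18 mod 1621 = 1.
Since 1 = 1, 1188 lies in the subgroup.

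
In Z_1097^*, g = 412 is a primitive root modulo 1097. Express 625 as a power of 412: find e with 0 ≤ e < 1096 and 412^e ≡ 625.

68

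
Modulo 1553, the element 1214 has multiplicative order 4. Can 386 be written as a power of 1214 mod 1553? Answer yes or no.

no

386 ∈ ⟨1214⟩ iff 386^4 ≡ 1 (mod 1553), since |⟨1214⟩| = 4.
386^4 mod 1553 = 699.
Since 699 ≠ 1, 386 does not lie in the subgroup.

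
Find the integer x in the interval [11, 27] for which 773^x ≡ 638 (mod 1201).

20

Compute 773^11 mod 1201 = 710, then multiply by 773 repeatedly:
  773^11=710  773^12=1174  773^13=747  773^14=951  773^15=111
  773^16=532  773^17=494  773^18=1145  773^19=1149  773^20=638
Found 638 at exponent 20.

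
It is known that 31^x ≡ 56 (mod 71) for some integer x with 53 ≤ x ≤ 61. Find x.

Compute 31^53 mod 71 = 53, then multiply by 31 repeatedly:
  31^53=53  31^54=10  31^55=26  31^56=25  31^57=65
  31^58=27  31^59=56
Found 56 at exponent 59.

59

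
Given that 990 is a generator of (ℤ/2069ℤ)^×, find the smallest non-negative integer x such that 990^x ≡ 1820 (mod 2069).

1277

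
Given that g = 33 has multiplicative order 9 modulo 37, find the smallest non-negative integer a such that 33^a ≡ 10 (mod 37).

3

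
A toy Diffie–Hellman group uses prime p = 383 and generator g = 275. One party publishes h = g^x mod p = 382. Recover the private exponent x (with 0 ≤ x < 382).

Baby-step giant-step with m = ceil(sqrt(382)) = 20.
Baby table (275^j mod 383 for j=0..19):
  0:1  1:275  2:174  3:358  4:19  5:246  6:242  7:291
  8:361  9:78  10:2  11:167  12:348  13:333  14:38  15:109
  16:101  17:199  18:339  19:156
Giant step factor: 275^(-20) ≡ 96 (mod 383).
Scan 382·96^i mod 383 for i = 0, 1, …:
  i=0: 382   i=1: 287   i=2: 359   i=3: 377
  i=4: 190   i=5: 239   i=6: 347   i=7: 374
  i=8: 285   i=9: 167
Match at i=9, j=11: x = 9·20 + 11 = 191.

191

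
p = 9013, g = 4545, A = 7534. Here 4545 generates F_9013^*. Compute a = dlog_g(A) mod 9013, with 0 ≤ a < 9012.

Baby-step giant-step with m = ceil(sqrt(9012)) = 95.
Baby table (4545^j mod 9013 for j=0..94):
  0:1  1:4545  2:8242  3:1862  4:8596  5:6478  6:6052  7:7677
  8:2642  9:2574  10:8969  11:7319  12:6885  13:8202  14:322  15:3384
  16:4102  17:4706  18:921  19:3913  20:1936  21:2432  22:3502  23:8645
  24:3858  25:4325  26:8785  27:235  28:4541  29:8088  30:4946  31:1148
  32:8146  33:7179  34:1495  35:7986  36:1019  37:7686  38:7495  39:4648
  40:7701  41:3566  42:2096  43:8592  44:6324  45:123  46:229  47:4310
  48:3701  49:2787  50:3650  51:5330  52:6919  53:498  54:1147  55:3601
  56:7950  57:8646  58:8403  59:3554  60:1634  61:8831  62:2006  63:5127
  64:3610  65:3790  66:1707  67:7135  68:8814  69:5858  70:208  71:8008
  72:1866  73:8750  74:3394  75:4487  76:6009  77:1515  78:8756  79:3625
  80:8874  81:8168  82:8026  83:2559  84:3885  85:858  86:5994  87:5444
  88:2295  89:2734  90:6116  91:1128  92:7376  93:4573  94:307
Giant step factor: 4545^(-95) ≡ 5710 (mod 9013).
Scan 7534·5710^i mod 9013 for i = 0, 1, …:
  i=0: 7534   i=1: 91   i=2: 5869   i=3: 1656
  i=4: 1123   i=5: 4087   i=6: 2113   i=7: 5836
  i=8: 2499   i=9: 1711     …   i=38: 376
  i=39: 1866
Match at i=39, j=72: a = 39·95 + 72 = 3777.

3777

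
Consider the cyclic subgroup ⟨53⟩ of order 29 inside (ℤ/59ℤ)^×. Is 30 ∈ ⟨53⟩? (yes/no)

no

30 ∈ ⟨53⟩ iff 30^29 ≡ 1 (mod 59), since |⟨53⟩| = 29.
30^29 mod 59 = 58.
Since 58 ≠ 1, 30 does not lie in the subgroup.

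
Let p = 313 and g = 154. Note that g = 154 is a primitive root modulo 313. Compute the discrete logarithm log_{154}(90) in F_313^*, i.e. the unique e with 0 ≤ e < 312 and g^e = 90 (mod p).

121

Baby-step giant-step with m = ceil(sqrt(312)) = 18.
Baby table (154^j mod 313 for j=0..17):
  0:1  1:154  2:241  3:180  4:176  5:186  6:161  7:67
  8:302  9:184  10:166  11:211  12:255  13:145  14:107  15:202
  16:121  17:167
Giant step factor: 154^(-18) ≡ 307 (mod 313).
Scan 90·307^i mod 313 for i = 0, 1, …:
  i=0: 90   i=1: 86   i=2: 110   i=3: 279
  i=4: 204   i=5: 28   i=6: 145
Match at i=6, j=13: e = 6·18 + 13 = 121.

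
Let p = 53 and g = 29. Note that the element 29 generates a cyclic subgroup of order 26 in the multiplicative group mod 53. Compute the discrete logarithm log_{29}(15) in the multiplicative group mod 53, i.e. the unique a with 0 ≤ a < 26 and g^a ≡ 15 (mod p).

24

Successive powers of 29 modulo 53:
  29^0=1  29^1=29  29^2=46  29^3=9  29^4=49  29^5=43
  29^6=28  29^7=17  29^8=16  29^9=40  29^10=47  29^11=38
  29^12=42  29^13=52  29^14=24  29^15=7  29^16=44  29^17=4
  29^18=10  29^19=25  29^20=36  29^21=37  29^22=13  29^23=6
  29^24=15
So 29^24 ≡ 15 (mod 53), giving a = 24.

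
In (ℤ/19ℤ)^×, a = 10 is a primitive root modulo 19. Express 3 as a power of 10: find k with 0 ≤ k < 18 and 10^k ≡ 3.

5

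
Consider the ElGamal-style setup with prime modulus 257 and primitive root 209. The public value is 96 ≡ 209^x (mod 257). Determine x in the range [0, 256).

177

Baby-step giant-step with m = ceil(sqrt(256)) = 16.
Baby table (209^j mod 257 for j=0..15):
  0:1  1:209  2:248  3:175  4:81  5:224  6:42  7:40
  8:136  9:154  10:61  11:156  12:222  13:138  14:58  15:43
Giant step factor: 209^(-16) ≡ 32 (mod 257).
Scan 96·32^i mod 257 for i = 0, 1, …:
  i=0: 96   i=1: 245   i=2: 130   i=3: 48
  i=4: 251   i=5: 65   i=6: 24   i=7: 254
  i=8: 161   i=9: 12   i=10: 127   i=11: 209
Match at i=11, j=1: x = 11·16 + 1 = 177.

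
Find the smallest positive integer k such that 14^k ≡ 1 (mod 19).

18

The order of 14 must divide p − 1 = 18 = 2 · 3^2.
Divisors: 1, 2, 3, 6, 9, 18.
Check each in increasing order: 14^1 ≡ 14;  14^2 ≡ 6;  14^3 ≡ 8;  14^6 ≡ 7;  14^9 ≡ 18;  14^18 ≡ 1.
Smallest exponent giving 1 is 18.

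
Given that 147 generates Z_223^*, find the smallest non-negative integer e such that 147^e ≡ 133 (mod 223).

Successive powers of 147 modulo 223:
  147^0=1  147^1=147  147^2=201  147^3=111  147^4=38  147^5=11
  147^6=56  147^7=204  147^8=106  147^9=195  147^10=121  147^11=170
  147^12=14  147^13=51  147^14=138  147^15=216  147^16=86  147^17=154
  147^18=115  147^19=180  147^20=146  147^21=54  147^22=133
So 147^22 ≡ 133 (mod 223), giving e = 22.

22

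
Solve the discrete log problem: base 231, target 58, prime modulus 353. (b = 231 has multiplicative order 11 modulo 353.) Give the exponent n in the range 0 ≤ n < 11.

2

Successive powers of 231 modulo 353:
  231^0=1  231^1=231  231^2=58
So 231^2 ≡ 58 (mod 353), giving n = 2.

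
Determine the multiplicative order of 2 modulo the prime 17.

8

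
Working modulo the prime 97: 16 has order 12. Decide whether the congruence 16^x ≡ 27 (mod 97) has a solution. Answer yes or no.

no

⟨16⟩ has order 12; its elements mod 97 are {1, 6, 16, 22, 35, 36, 61, 62, 75, 81, 91, 96}.
27 is not in this set.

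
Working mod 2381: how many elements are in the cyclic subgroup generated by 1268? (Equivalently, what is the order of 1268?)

The order of 1268 must divide p − 1 = 2380 = 2^2 · 5 · 7 · 17.
Divisors: 1, 2, 4, 5, 7, 10, 14, 17, 20, 28, 34, 35, 68, 70, 85, 119, 140, 170, 238, 340, 476, 595, 1190, 2380.
Check each in increasing order: 1268^1 ≡ 1268;  1268^2 ≡ 649;  1268^4 ≡ 2145;  1268^5 ≡ 758;  1268^7 ≡ 1456;  1268^10 ≡ 743;  1268^14 ≡ 846;  1268^17 ≡ 834;  1268^20 ≡ 2038;  1268^28 ≡ 1416;  1268^34 ≡ 304;  1268^35 ≡ 2131;  1268^68 ≡ 1938;  1268^70 ≡ 594;  1268^85 ≡ 1974;  1268^119 ≡ 84;  1268^140 ≡ 448;  1268^170 ≡ 1360;  1268^238 ≡ 2294;  1268^340 ≡ 1944;  1268^476 ≡ 426;  1268^595 ≡ 69;  1268^1190 ≡ 2380;  1268^2380 ≡ 1.
Smallest exponent giving 1 is 2380.

2380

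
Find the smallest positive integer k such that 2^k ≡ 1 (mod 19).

The order of 2 must divide p − 1 = 18 = 2 · 3^2.
Divisors: 1, 2, 3, 6, 9, 18.
Check each in increasing order: 2^1 ≡ 2;  2^2 ≡ 4;  2^3 ≡ 8;  2^6 ≡ 7;  2^9 ≡ 18;  2^18 ≡ 1.
Smallest exponent giving 1 is 18.

18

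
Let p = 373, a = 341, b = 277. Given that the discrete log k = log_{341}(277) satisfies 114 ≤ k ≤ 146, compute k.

123

Compute 341^114 mod 373 = 7, then multiply by 341 repeatedly:
  341^114=7  341^115=149  341^116=81  341^117=19  341^118=138
  341^119=60  341^120=318  341^121=268  341^122=3  341^123=277
Found 277 at exponent 123.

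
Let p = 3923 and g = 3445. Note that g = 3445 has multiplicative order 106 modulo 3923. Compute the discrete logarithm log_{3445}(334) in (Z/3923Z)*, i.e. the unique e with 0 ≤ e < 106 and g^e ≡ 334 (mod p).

89

Baby-step giant-step with m = ceil(sqrt(106)) = 11.
Baby table (3445^j mod 3923 for j=0..10):
  0:1  1:3445  2:950  3:968  4:210  5:1618  6:3350  7:3207
  8:947  9:2402  10:1283
Giant step factor: 3445^(-11) ≡ 845 (mod 3923).
Scan 334·845^i mod 3923 for i = 0, 1, …:
  i=0: 334   i=1: 3697   i=2: 1257   i=3: 2955
  i=4: 1947   i=5: 1478   i=6: 1396   i=7: 2720
  i=8: 3445
Match at i=8, j=1: e = 8·11 + 1 = 89.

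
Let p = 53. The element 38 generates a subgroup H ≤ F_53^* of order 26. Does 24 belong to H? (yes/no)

24 ∈ ⟨38⟩ iff 24^26 ≡ 1 (mod 53), since |⟨38⟩| = 26.
24^26 mod 53 = 1.
Since 1 = 1, 24 lies in the subgroup.

yes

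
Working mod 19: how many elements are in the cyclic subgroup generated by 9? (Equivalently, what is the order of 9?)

9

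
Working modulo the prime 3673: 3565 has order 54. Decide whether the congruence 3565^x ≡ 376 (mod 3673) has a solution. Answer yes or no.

376 ∈ ⟨3565⟩ iff 376^54 ≡ 1 (mod 3673), since |⟨3565⟩| = 54.
376^54 mod 3673 = 1733.
Since 1733 ≠ 1, 376 does not lie in the subgroup.

no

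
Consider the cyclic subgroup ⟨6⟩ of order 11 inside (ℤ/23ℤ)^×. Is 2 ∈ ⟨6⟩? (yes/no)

⟨6⟩ has order 11; its elements mod 23 are {1, 2, 3, 4, 6, 8, 9, 12, 13, 16, 18}.
2 is in this set.

yes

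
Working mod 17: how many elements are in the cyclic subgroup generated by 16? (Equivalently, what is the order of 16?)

The order of 16 must divide p − 1 = 16 = 2^4.
Divisors: 1, 2, 4, 8, 16.
Check each in increasing order: 16^1 ≡ 16;  16^2 ≡ 1.
Smallest exponent giving 1 is 2.

2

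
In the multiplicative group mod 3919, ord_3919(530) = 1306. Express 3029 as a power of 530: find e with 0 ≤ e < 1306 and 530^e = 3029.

1212

Baby-step giant-step with m = ceil(sqrt(1306)) = 37.
Baby table (530^j mod 3919 for j=0..36):
  0:1  1:530  2:2651  3:2028  4:1034  5:3279  6:1753  7:287
  8:3188  9:551  10:2024  11:2833  12:513  13:1479  14:70  15:1829
  16:1377  17:876  18:1838  19:2228  20:1221  21:495  22:3696  23:3299
  24:596  25:2360  26:639  27:1636  28:981  29:2622  30:2334  31:2535
  32:3252  33:3119  34:3171  35:3298  36:66
Giant step factor: 530^(-37) ≡ 2680 (mod 3919).
Scan 3029·2680^i mod 3919 for i = 0, 1, …:
  i=0: 3029   i=1: 1471   i=2: 3685   i=3: 3839
  i=4: 1145   i=5: 23   i=6: 2855   i=7: 1512
  i=8: 3833   i=9: 741     …   i=31: 616
  i=32: 981
Match at i=32, j=28: e = 32·37 + 28 = 1212.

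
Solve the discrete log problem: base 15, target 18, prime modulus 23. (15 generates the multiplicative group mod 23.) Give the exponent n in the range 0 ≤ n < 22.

2

Successive powers of 15 modulo 23:
  15^0=1  15^1=15  15^2=18
So 15^2 ≡ 18 (mod 23), giving n = 2.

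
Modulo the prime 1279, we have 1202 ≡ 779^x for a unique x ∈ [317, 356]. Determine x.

Compute 779^317 mod 1279 = 549, then multiply by 779 repeatedly:
  779^317=549  779^318=485  779^319=510  779^320=800  779^321=327
  779^322=212  779^323=157  779^324=798  779^325=48  779^326=301
  779^327=422  779^328=35  779^329=406  779^330=361  779^331=1118
  779^332=1202
Found 1202 at exponent 332.

332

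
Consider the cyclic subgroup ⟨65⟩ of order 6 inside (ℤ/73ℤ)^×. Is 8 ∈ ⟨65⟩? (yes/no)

⟨65⟩ has order 6; its elements mod 73 are {1, 8, 9, 64, 65, 72}.
8 is in this set.

yes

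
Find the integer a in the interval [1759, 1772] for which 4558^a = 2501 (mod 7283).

1770

Compute 4558^1759 mod 7283 = 1035, then multiply by 4558 repeatedly:
  4558^1759=1035  4558^1760=5429  4558^1761=5031  4558^1762=4414  4558^1763=3366
  4558^1764=4230  4558^1765=2239  4558^1766=1879  4558^1767=6957  4558^1768=7107
  4558^1769=6205  4558^1770=2501
Found 2501 at exponent 1770.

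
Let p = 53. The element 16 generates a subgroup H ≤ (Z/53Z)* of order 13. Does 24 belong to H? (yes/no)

yes

⟨16⟩ has order 13; its elements mod 53 are {1, 10, 13, 15, 16, 24, 28, 36, 42, 44, 46, 47, 49}.
24 is in this set.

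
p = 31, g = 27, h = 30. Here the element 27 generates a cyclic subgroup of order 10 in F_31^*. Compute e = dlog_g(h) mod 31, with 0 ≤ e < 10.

5

Successive powers of 27 modulo 31:
  27^0=1  27^1=27  27^2=16  27^3=29  27^4=8  27^5=30
So 27^5 ≡ 30 (mod 31), giving e = 5.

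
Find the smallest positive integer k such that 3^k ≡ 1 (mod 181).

The order of 3 must divide p − 1 = 180 = 2^2 · 3^2 · 5.
Divisors: 1, 2, 3, 4, 5, 6, 9, 10, 12, 15, 18, 20, 30, 36, 45, 60, 90, 180.
Check each in increasing order: 3^1 ≡ 3;  3^2 ≡ 9;  3^3 ≡ 27;  3^4 ≡ 81;  3^5 ≡ 62;  3^6 ≡ 5;  3^9 ≡ 135;  3^10 ≡ 43;  3^12 ≡ 25;  3^15 ≡ 132;  3^18 ≡ 125;  3^20 ≡ 39;  3^30 ≡ 48;  3^36 ≡ 59;  3^45 ≡ 1.
Smallest exponent giving 1 is 45.

45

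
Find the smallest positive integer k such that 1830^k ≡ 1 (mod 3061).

1530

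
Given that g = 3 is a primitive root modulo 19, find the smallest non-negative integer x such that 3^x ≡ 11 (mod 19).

12

Successive powers of 3 modulo 19:
  3^0=1  3^1=3  3^2=9  3^3=8  3^4=5  3^5=15
  3^6=7  3^7=2  3^8=6  3^9=18  3^10=16  3^11=10
  3^12=11
So 3^12 ≡ 11 (mod 19), giving x = 12.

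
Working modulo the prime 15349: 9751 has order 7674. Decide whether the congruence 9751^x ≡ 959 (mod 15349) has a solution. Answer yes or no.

959 ∈ ⟨9751⟩ iff 959^7674 ≡ 1 (mod 15349), since |⟨9751⟩| = 7674.
959^7674 mod 15349 = 1.
Since 1 = 1, 959 lies in the subgroup.

yes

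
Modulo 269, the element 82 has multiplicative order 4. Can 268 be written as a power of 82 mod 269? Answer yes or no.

⟨82⟩ has order 4; its elements mod 269 are {1, 82, 187, 268}.
268 is in this set.

yes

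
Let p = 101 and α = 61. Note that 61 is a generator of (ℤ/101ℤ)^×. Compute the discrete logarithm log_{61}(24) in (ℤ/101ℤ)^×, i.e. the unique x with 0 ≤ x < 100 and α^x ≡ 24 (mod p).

36

Baby-step giant-step with m = ceil(sqrt(100)) = 10.
Baby table (61^j mod 101 for j=0..9):
  0:1  1:61  2:85  3:34  4:54  5:62  6:45  7:18
  8:88  9:15
Giant step factor: 61^(-10) ≡ 17 (mod 101).
Scan 24·17^i mod 101 for i = 0, 1, …:
  i=0: 24   i=1: 4   i=2: 68   i=3: 45
Match at i=3, j=6: x = 3·10 + 6 = 36.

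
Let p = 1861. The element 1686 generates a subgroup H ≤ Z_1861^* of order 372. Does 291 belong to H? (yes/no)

yes

291 ∈ ⟨1686⟩ iff 291^372 ≡ 1 (mod 1861), since |⟨1686⟩| = 372.
291^372 mod 1861 = 1.
Since 1 = 1, 291 lies in the subgroup.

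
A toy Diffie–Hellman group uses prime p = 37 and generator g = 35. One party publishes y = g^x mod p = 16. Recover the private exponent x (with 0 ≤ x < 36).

4

Successive powers of 35 modulo 37:
  35^0=1  35^1=35  35^2=4  35^3=29  35^4=16
So 35^4 ≡ 16 (mod 37), giving x = 4.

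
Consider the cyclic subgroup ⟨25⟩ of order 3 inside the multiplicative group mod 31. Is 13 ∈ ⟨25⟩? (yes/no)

no

⟨25⟩ has order 3; its elements mod 31 are {1, 5, 25}.
13 is not in this set.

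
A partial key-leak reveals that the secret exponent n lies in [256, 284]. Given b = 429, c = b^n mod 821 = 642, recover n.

271

Compute 429^256 mod 821 = 20, then multiply by 429 repeatedly:
  429^256=20  429^257=370  429^258=277  429^259=609  429^260=183
  429^261=512  429^262=441  429^263=359  429^264=484  429^265=744
  429^266=628  429^267=124  429^268=652  429^269=568  429^270=656
  429^271=642
Found 642 at exponent 271.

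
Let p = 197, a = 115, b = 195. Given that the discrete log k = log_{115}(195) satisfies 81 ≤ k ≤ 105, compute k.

83

Compute 115^81 mod 197 = 106, then multiply by 115 repeatedly:
  115^81=106  115^82=173  115^83=195
Found 195 at exponent 83.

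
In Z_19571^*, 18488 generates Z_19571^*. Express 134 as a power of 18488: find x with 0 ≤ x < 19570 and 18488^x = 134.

Baby-step giant-step with m = ceil(sqrt(19570)) = 140.
Baby table (18488^j mod 19571 for j=0..139):
  0:1  1:18488  2:18200  3:16968  4:825  5:6791  6:4043  7:5335
  8:15211  9:5269  10:8405  11:17471  12:4064  13:2163  14:5991  15:9319
  16:6159  17:3514  18:10683  19:16343  20:12286  21:2542  22:6525  23:18127
  24:17743  25:3053  26:1100  27:2531  28:18438  29:13637  30:7234  31:13549
  32:4683  33:16771  34:18466  35:2884  36:7988  37:18949  38:8212  39:11209
  40:14244  41:15267  42:3334  43:9913  44:8700  45:11122  46:10610  47:17118
  48:14514  49:16422  50:5013  51:11659  52:16169  53:5018  54:6244  55:9314
  56:11574  57:10369  58:4127  59:12218  60:17473  61:1898  62:18992  63:785
  64:10969  65:170  66:11600  67:1782  68:7623  69:3253  70:19352  71:2325
  72:6684  73:2498  74:15035  75:167  76:14849  77:5895  78:15432  79:778
  80:18550  81:9767  82:10250  83:15578  84:18799  85:14094  86:1578  87:13274
  88:8943  89:2376  90:10164  91:10861  92:19279  93:3100  94:8912  95:16378
  96:13523  97:13270  98:13275  99:7860  100:1005  101:7561  102:11686  103:6499
  104:7143  105:14247  106:12018  107:18792  108:2104  109:11175  110:11924  111:3168
  112:13552  113:1434  114:12658  115:10657  116:5359  117:8790  118:11507  119:4646
  120:17700  121:10480  122:1340  123:16605  124:2534  125:15189  126:9524  127:18996
  128:16024  129:5485  130:9329  131:14900  132:9375  133:4224  134:5022  135:1912
  136:3830  137:1162  138:13669  139:11720
Giant step factor: 18488^(-140) ≡ 7796 (mod 19571).
Scan 134·7796^i mod 19571 for i = 0, 1, …:
  i=0: 134   i=1: 7401   i=2: 2888   i=3: 8198
  i=4: 12293   i=5: 16612   i=6: 5845   i=7: 6332
  i=8: 6210   i=9: 14077     …   i=96: 14637
  i=97: 11122
Match at i=97, j=45: x = 97·140 + 45 = 13625.

13625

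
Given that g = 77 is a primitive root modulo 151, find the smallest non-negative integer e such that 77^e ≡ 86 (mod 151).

48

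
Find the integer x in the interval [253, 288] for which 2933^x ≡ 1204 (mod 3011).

Compute 2933^253 mod 3011 = 2708, then multiply by 2933 repeatedly:
  2933^253=2708  2933^254=2557  2933^255=2291  2933^256=1962  2933^257=525
  2933^258=1204
Found 1204 at exponent 258.

258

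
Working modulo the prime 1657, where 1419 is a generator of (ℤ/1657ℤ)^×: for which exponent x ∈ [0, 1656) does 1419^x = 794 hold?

328

Baby-step giant-step with m = ceil(sqrt(1656)) = 41.
Baby table (1419^j mod 1657 for j=0..40):
  0:1  1:1419  2:306  3:80  4:844  5:1282  6:1429  7:1240
  8:1483  9:1644  10:1437  11:993  12:617  13:627  14:1561  15:1307
  16:450  17:605  18:169  19:1203  20:347  21:264  22:134  23:1248
  24:1236  25:778  26:420  27:1117  28:931  29:460  30:1539  31:1572
  32:346  33:502  34:1485  35:1168  36:392  37:1153  38:648  39:1534
  40:1105
Giant step factor: 1419^(-41) ≡ 550 (mod 1657).
Scan 794·550^i mod 1657 for i = 0, 1, …:
  i=0: 794   i=1: 909   i=2: 1193   i=3: 1635
  i=4: 1156   i=5: 1169   i=6: 34   i=7: 473
  i=8: 1
Match at i=8, j=0: x = 8·41 + 0 = 328.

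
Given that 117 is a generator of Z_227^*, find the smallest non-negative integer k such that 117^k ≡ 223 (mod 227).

Baby-step giant-step with m = ceil(sqrt(226)) = 16.
Baby table (117^j mod 227 for j=0..15):
  0:1  1:117  2:69  3:128  4:221  5:206  6:40  7:140
  8:36  9:126  10:214  11:68  12:11  13:152  14:78  15:46
Giant step factor: 117^(-16) ≡ 141 (mod 227).
Scan 223·141^i mod 227 for i = 0, 1, …:
  i=0: 223   i=1: 117
Match at i=1, j=1: k = 1·16 + 1 = 17.

17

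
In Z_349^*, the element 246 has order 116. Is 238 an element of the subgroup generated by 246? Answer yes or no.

238 ∈ ⟨246⟩ iff 238^116 ≡ 1 (mod 349), since |⟨246⟩| = 116.
238^116 mod 349 = 122.
Since 122 ≠ 1, 238 does not lie in the subgroup.

no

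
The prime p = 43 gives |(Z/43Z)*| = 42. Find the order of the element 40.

The order of 40 must divide p − 1 = 42 = 2 · 3 · 7.
Divisors: 1, 2, 3, 6, 7, 14, 21, 42.
Check each in increasing order: 40^1 ≡ 40;  40^2 ≡ 9;  40^3 ≡ 16;  40^6 ≡ 41;  40^7 ≡ 6;  40^14 ≡ 36;  40^21 ≡ 1.
Smallest exponent giving 1 is 21.

21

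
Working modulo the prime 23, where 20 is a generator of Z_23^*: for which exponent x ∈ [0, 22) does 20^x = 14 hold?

Successive powers of 20 modulo 23:
  20^0=1  20^1=20  20^2=9  20^3=19  20^4=12  20^5=10
  20^6=16  20^7=21  20^8=6  20^9=5  20^10=8  20^11=22
  20^12=3  20^13=14
So 20^13 ≡ 14 (mod 23), giving x = 13.

13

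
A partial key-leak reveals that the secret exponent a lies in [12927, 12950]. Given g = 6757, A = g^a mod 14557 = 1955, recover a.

12937

Compute 6757^12927 mod 14557 = 9466, then multiply by 6757 repeatedly:
  6757^12927=9466  6757^12928=12861  6757^12929=11044  6757^12930=5126  6757^12931=5279
  6757^12932=5553  6757^12933=8232  6757^12934=1327  6757^12935=13984  6757^12936=401
  6757^12937=1955
Found 1955 at exponent 12937.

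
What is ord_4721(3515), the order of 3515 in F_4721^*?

4720

The order of 3515 must divide p − 1 = 4720 = 2^4 · 5 · 59.
Divisors: 1, 2, 4, 5, 8, 10, 16, 20, 40, 59, 80, 118, 236, 295, 472, 590, 944, 1180, 2360, 4720.
Check each in increasing order: 3515^1 ≡ 3515;  3515^2 ≡ 368;  3515^4 ≡ 3236;  3515^5 ≡ 1651;  3515^8 ≡ 518;  3515^10 ≡ 1784;  3515^16 ≡ 3948;  3515^20 ≡ 702;  3515^40 ≡ 1820;  3515^59 ≡ 68;  3515^80 ≡ 2979;  3515^118 ≡ 4624;  3515^236 ≡ 4688;  3515^295 ≡ 2477;  3515^472 ≡ 1089;  3515^590 ≡ 2950;  3515^944 ≡ 950;  3515^1180 ≡ 1697;  3515^2360 ≡ 4720;  3515^4720 ≡ 1.
Smallest exponent giving 1 is 4720.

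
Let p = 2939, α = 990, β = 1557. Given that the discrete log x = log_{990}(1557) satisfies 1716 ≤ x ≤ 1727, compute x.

Compute 990^1716 mod 2939 = 1952, then multiply by 990 repeatedly:
  990^1716=1952  990^1717=1557
Found 1557 at exponent 1717.

1717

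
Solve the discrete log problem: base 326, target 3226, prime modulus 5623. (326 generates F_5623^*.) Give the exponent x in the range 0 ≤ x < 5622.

Baby-step giant-step with m = ceil(sqrt(5622)) = 75.
Baby table (326^j mod 5623 for j=0..74):
  0:1  1:326  2:5062  3:2673  4:5456  5:1788  6:3719  7:3449
  8:5397  9:5046  10:3080  11:3186  12:4004  13:768  14:2956  15:2123
  16:469  17:1073  18:1172  19:5331  20:399  21:745  22:1081  23:3780
  24:843  25:4914  26:5032  27:4139  28:5417  29:320  30:3106  31:416
  32:664  33:2790  34:4237  35:3627  36:1572  37:779  38:919  39:1575
  40:1757  41:4859  42:3971  43:1256  44:4600  45:3882  46:357  47:3922
  48:2151  49:3974  50:2234  51:2917  52:655  53:5479  54:3663  55:2062
  56:3075  57:1556  58:1186  59:4272  60:3791  61:4429  62:4366  63:697
  64:2302  65:2593  66:1868  67:1684  68:3553  69:5563  70:2932  71:5545
  72:2687  73:4397  74:5180
Giant step factor: 326^(-75) ≡ 2126 (mod 5623).
Scan 3226·2126^i mod 5623 for i = 0, 1, …:
  i=0: 3226   i=1: 4039   i=2: 593   i=3: 1166
  i=4: 4796   i=5: 1797   i=6: 2405   i=7: 1723
  i=8: 2525   i=9: 3808     …   i=23: 1059
  i=24: 2234
Match at i=24, j=50: x = 24·75 + 50 = 1850.

1850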